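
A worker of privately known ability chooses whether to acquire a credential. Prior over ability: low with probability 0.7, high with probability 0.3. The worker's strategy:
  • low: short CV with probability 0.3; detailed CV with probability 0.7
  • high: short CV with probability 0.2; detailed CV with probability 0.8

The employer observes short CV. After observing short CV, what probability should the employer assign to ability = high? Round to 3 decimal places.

0.222

P(short CV) = 0.7·0.3 + 0.3·0.2 = 0.27
P(high | short CV) = (0.3·0.2) / 0.27 = 0.06 / 0.27 = 0.222222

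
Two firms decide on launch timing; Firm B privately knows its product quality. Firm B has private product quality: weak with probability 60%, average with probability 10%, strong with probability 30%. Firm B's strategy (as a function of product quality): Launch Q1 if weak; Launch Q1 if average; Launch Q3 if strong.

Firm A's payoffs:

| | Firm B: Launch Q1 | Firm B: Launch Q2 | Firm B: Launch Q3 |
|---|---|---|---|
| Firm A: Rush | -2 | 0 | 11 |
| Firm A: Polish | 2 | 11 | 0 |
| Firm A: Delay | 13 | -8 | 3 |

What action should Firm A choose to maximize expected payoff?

Delay

E[Rush] = 0.6·(-2) + 0.1·(-2) + 0.3·(11) = 1.9
E[Polish] = 0.6·(2) + 0.1·(2) + 0.3·(0) = 1.4
E[Delay] = 0.6·(13) + 0.1·(13) + 0.3·(3) = 10
Best response: Delay (10 is the largest).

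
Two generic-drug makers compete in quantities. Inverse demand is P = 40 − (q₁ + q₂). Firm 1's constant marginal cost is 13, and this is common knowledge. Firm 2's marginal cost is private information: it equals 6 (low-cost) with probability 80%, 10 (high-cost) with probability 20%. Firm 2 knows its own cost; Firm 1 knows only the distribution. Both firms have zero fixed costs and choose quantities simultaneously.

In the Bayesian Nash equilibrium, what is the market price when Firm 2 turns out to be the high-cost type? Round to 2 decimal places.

21.53

Type-c best response for Firm 2: q₂(c) = (40 − c)/2 − q₁/2.
Firm 1 maximizes expected profit; its first-order condition is 40 − 2q₁ − E[q₂] − 13 = 0.
Substituting E[q₂] and solving: E[c₂] = 6.8, so q₁ = (40 − 2·13 + 6.8)/3 = 6.93333.
q₂(high-cost) = 11.5333, so P = 40 − (6.93333 + 11.5333) = 21.5333.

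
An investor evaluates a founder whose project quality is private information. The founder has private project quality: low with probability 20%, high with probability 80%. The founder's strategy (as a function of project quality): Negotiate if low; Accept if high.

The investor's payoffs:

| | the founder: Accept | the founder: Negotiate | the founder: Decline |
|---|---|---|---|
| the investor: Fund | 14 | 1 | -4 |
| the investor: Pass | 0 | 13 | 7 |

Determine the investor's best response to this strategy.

E[Fund] = 0.2·(1) + 0.8·(14) = 11.4
E[Pass] = 0.2·(13) + 0.8·(0) = 2.6
Best response: Fund (11.4 is the largest).

Fund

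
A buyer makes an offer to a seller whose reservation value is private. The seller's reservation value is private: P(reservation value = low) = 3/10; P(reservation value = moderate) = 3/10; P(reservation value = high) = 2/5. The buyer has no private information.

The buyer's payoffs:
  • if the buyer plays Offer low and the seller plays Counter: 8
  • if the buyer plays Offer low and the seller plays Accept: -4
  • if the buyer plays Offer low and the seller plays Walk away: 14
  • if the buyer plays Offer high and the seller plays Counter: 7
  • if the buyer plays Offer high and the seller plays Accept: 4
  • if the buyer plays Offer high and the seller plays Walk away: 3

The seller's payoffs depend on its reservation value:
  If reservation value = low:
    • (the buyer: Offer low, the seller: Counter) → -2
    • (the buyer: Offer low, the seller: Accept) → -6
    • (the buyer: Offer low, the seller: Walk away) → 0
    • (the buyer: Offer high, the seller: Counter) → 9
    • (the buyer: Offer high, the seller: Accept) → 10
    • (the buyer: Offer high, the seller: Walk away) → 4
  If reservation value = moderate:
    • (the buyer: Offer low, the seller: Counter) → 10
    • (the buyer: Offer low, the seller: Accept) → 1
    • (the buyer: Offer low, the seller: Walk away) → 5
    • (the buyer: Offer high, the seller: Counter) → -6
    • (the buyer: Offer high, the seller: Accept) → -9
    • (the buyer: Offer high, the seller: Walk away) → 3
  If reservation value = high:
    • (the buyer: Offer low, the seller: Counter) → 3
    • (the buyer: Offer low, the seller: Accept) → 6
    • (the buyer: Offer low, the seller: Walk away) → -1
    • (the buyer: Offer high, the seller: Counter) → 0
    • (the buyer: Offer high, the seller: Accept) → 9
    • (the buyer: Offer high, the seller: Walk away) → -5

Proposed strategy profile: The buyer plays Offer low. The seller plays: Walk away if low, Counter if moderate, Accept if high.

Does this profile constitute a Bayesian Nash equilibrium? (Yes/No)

The buyer plays Offer low: E[Offer low] = 3/10·(14) + 3/10·(8) + 2/5·(-4) = 5; E[Offer high] = 23/5. Best-responding. ✓
The seller (reservation value low), facing Offer low: Counter gives -2, Accept gives -6, Walk away gives 0. Proposed Walk away is best. ✓
The seller (reservation value moderate), facing Offer low: Counter gives 10, Accept gives 1, Walk away gives 5. Proposed Counter is best. ✓
The seller (reservation value high), facing Offer low: Counter gives 3, Accept gives 6, Walk away gives -1. Proposed Accept is best. ✓

Yes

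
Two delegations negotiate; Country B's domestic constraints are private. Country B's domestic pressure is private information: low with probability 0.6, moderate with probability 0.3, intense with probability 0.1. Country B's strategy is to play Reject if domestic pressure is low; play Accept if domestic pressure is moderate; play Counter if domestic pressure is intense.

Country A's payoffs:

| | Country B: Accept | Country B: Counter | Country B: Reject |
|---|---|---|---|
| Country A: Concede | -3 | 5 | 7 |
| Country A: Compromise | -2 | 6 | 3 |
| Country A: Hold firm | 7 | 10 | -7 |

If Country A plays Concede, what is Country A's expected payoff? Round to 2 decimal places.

E[Concede] = 0.6·7 + 0.3·(-3) + 0.1·5 = 4.2 + (-0.9) + 0.5 = 3.8

3.80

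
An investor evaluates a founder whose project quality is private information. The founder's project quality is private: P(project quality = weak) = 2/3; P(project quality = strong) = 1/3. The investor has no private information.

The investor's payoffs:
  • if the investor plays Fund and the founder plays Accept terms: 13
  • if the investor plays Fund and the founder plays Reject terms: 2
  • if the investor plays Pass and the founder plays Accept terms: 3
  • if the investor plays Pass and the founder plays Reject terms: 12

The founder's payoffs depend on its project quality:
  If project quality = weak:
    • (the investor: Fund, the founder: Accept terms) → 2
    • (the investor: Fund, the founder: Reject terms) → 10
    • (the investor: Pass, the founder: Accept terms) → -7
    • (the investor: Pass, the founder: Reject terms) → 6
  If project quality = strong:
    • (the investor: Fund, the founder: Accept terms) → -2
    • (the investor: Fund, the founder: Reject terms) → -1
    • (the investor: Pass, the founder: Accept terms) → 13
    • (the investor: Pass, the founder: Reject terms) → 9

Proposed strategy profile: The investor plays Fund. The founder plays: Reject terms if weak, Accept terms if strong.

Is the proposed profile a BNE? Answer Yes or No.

The investor plays Fund: E[Fund] = 2/3·(2) + 1/3·(13) = 17/3; E[Pass] = 9. Not best-responding. ✗
The founder (project quality weak), facing Fund: Accept terms gives 2, Reject terms gives 10. Proposed Reject terms is best. ✓
The founder (project quality strong), facing Fund: Accept terms gives -2, Reject terms gives -1. Proposed Accept terms is not best — profitable deviation exists. ✗

No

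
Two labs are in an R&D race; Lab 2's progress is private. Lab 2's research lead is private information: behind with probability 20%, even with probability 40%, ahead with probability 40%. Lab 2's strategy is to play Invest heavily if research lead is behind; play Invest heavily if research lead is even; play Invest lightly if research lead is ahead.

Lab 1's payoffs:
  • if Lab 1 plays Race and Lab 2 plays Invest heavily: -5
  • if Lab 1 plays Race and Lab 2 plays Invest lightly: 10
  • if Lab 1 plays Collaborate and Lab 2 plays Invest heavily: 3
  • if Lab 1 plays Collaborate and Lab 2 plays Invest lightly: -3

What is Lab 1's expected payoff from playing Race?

E[Race] = 0.2·(-5) + 0.4·(-5) + 0.4·10 = (-1) + (-2) + 4 = 1

1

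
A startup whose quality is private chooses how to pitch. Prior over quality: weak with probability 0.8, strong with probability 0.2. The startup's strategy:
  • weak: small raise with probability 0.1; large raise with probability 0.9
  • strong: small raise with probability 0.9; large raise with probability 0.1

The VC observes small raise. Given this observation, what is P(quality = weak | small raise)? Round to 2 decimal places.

P(small raise) = 0.8·0.1 + 0.2·0.9 = 0.26
P(weak | small raise) = (0.8·0.1) / 0.26 = 0.08 / 0.26 = 0.307692

0.31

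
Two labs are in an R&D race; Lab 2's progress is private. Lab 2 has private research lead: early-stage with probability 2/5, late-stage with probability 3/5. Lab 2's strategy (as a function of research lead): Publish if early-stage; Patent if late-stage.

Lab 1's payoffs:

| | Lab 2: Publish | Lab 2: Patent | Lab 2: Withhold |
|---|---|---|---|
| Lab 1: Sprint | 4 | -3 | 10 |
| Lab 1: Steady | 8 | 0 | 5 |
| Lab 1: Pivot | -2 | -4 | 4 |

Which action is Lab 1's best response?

Steady

Compute Lab 1's expected payoff for each action, taking the expectation over Lab 2's type.
E[Sprint] = 2/5·(4) + 3/5·(-3) = -1/5
E[Steady] = 2/5·(8) + 3/5·(0) = 16/5
E[Pivot] = 2/5·(-2) + 3/5·(-4) = -16/5
Best response: Steady (16/5 is the largest).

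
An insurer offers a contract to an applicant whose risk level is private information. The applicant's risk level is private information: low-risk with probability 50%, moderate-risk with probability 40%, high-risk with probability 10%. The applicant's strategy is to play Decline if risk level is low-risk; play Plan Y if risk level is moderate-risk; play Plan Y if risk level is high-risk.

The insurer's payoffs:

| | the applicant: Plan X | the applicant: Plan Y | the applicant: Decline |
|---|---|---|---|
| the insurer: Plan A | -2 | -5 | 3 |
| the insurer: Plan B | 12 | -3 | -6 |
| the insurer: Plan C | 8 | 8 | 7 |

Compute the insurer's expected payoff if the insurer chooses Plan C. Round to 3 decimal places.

Take the expectation over the applicant's risk level, weighting each type's action by its prior probability.
E[Plan C] = 0.5·7 + 0.4·8 + 0.1·8 = 3.5 + 3.2 + 0.8 = 7.5

7.500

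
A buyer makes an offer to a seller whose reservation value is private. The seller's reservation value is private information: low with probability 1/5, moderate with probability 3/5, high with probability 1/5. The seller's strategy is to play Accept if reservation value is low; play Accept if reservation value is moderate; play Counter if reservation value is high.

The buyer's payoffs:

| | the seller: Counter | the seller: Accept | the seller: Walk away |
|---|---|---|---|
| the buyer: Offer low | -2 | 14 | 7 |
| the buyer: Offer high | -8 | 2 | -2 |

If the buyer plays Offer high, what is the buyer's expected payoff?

E[Offer high] = 1/5·2 + 3/5·2 + 1/5·(-8) = 2/5 + 6/5 + (-8/5) = 0

0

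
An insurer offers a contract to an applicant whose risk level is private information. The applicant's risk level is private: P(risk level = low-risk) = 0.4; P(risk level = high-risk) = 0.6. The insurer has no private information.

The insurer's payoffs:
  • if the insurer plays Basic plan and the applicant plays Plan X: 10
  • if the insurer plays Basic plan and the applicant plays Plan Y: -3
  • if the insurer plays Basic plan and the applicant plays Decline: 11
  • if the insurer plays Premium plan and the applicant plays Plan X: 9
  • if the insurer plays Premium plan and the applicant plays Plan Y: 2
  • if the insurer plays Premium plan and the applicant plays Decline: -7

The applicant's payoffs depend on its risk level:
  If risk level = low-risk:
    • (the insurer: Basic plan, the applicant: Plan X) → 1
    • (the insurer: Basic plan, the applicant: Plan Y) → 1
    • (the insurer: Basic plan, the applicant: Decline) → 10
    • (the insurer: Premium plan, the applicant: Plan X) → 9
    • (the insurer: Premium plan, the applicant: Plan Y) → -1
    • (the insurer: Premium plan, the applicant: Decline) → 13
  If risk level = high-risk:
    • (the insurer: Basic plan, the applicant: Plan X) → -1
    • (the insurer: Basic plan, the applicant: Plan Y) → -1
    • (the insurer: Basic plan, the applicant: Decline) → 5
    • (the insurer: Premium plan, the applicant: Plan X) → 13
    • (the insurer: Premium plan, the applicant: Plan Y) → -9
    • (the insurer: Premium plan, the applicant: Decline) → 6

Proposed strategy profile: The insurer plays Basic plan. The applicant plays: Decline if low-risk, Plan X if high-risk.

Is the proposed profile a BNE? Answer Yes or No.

No

The insurer plays Basic plan: E[Basic plan] = 0.4·(11) + 0.6·(10) = 10.4; E[Premium plan] = 2.6. Best-responding. ✓
The applicant (risk level low-risk), facing Basic plan: Plan X gives 1, Plan Y gives 1, Decline gives 10. Proposed Decline is best. ✓
The applicant (risk level high-risk), facing Basic plan: Plan X gives -1, Plan Y gives -1, Decline gives 5. Proposed Plan X is not best — profitable deviation exists. ✗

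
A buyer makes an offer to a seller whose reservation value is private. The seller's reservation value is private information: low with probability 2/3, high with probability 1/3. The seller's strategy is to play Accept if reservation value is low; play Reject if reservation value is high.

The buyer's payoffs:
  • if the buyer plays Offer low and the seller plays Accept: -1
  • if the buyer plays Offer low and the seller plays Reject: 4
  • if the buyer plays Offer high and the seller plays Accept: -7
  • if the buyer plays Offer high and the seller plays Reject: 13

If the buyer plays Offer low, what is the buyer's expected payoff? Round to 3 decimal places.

0.667

Take the expectation over the seller's reservation value, weighting each type's action by its prior probability.
E[Offer low] = 2/3·(-1) + 1/3·4 = (-2/3) + 4/3 = 2/3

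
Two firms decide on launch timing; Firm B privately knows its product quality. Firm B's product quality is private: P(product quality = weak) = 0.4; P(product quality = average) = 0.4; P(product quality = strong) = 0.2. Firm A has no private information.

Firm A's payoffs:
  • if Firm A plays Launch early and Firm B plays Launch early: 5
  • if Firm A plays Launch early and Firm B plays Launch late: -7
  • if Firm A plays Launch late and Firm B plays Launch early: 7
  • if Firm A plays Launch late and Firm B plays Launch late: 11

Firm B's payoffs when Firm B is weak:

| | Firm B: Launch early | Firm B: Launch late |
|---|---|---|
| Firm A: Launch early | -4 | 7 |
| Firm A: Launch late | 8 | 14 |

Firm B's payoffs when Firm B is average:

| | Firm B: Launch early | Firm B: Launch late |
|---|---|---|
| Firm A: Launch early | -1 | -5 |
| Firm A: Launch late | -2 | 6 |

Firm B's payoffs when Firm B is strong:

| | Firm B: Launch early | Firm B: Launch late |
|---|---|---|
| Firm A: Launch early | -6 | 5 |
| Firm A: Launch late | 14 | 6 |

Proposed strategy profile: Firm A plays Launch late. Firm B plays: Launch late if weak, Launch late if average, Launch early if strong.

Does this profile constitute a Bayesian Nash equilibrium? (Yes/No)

A profile is a BNE iff every type of every player is best-responding given beliefs about the other side.
Firm A plays Launch late: E[Launch late] = 0.4·(11) + 0.4·(11) + 0.2·(7) = 10.2; E[Launch early] = -4.6. Best-responding. ✓
Firm B (product quality weak), facing Launch late: Launch early gives 8, Launch late gives 14. Proposed Launch late is best. ✓
Firm B (product quality average), facing Launch late: Launch early gives -2, Launch late gives 6. Proposed Launch late is best. ✓
Firm B (product quality strong), facing Launch late: Launch early gives 14, Launch late gives 6. Proposed Launch early is best. ✓

Yes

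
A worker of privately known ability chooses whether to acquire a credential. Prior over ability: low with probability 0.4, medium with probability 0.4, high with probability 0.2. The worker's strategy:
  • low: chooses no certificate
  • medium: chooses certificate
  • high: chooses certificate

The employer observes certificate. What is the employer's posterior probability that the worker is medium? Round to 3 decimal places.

0.667

P(certificate) = 0.4·0 + 0.4·1 + 0.2·1 = 0.6
P(medium | certificate) = (0.4·1) / 0.6 = 0.4 / 0.6 = 0.666667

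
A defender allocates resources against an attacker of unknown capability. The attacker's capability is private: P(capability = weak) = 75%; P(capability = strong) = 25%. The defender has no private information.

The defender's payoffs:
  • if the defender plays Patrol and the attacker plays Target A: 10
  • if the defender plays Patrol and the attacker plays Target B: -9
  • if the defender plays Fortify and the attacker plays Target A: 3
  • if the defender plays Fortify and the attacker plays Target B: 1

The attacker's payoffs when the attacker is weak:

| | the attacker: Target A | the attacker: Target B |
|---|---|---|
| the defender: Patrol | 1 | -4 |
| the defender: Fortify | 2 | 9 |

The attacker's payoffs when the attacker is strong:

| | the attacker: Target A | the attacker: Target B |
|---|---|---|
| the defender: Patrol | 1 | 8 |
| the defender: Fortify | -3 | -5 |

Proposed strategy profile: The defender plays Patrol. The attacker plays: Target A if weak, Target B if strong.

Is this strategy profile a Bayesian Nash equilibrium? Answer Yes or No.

The defender plays Patrol: E[Patrol] = 0.75·(10) + 0.25·(-9) = 5.25; E[Fortify] = 2.5. Best-responding. ✓
The attacker (capability weak), facing Patrol: Target A gives 1, Target B gives -4. Proposed Target A is best. ✓
The attacker (capability strong), facing Patrol: Target A gives 1, Target B gives 8. Proposed Target B is best. ✓

Yes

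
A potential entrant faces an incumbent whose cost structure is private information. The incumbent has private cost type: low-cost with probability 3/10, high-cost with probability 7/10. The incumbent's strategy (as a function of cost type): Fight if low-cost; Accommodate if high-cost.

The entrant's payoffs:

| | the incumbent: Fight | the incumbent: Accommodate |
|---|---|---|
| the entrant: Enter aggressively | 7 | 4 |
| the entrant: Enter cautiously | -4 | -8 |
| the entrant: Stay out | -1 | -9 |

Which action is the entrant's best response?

E[Enter aggressively] = 3/10·(7) + 7/10·(4) = 49/10
E[Enter cautiously] = 3/10·(-4) + 7/10·(-8) = -34/5
E[Stay out] = 3/10·(-1) + 7/10·(-9) = -33/5
Best response: Enter aggressively (49/10 is the largest).

Enter aggressively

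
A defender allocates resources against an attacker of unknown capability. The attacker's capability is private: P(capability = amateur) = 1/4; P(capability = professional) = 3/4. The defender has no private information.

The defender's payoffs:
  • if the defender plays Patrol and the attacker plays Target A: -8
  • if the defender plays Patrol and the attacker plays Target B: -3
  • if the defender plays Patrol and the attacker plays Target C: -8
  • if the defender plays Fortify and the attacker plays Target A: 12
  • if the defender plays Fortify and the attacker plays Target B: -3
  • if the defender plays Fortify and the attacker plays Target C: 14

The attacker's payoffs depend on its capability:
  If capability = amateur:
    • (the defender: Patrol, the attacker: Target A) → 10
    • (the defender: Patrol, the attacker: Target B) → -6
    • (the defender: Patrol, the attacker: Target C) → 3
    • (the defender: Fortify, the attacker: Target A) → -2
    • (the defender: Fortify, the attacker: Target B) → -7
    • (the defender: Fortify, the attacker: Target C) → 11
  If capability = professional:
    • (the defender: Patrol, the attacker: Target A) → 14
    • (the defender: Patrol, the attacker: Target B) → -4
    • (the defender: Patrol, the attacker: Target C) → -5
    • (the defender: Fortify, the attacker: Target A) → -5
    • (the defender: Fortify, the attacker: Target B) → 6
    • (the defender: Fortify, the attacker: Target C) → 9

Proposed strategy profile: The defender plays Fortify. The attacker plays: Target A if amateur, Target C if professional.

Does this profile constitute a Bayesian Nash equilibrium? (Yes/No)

No

The defender plays Fortify: E[Fortify] = 1/4·(12) + 3/4·(14) = 27/2; E[Patrol] = -8. Best-responding. ✓
The attacker (capability amateur), facing Fortify: Target A gives -2, Target B gives -7, Target C gives 11. Proposed Target A is not best — profitable deviation exists. ✗
The attacker (capability professional), facing Fortify: Target A gives -5, Target B gives 6, Target C gives 9. Proposed Target C is best. ✓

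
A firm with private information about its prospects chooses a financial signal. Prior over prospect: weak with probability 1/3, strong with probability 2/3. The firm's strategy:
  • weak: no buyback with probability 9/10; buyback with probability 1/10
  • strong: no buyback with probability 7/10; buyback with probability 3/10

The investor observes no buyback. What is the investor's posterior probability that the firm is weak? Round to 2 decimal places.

0.39

Apply Bayes' rule using the sender's strategy as the likelihood.
P(no buyback) = (1/3)·(9/10) + (2/3)·(7/10) = 23/30
P(weak | no buyback) = ((1/3)·(9/10)) / (23/30) = (3/10) / (23/30) = 9/23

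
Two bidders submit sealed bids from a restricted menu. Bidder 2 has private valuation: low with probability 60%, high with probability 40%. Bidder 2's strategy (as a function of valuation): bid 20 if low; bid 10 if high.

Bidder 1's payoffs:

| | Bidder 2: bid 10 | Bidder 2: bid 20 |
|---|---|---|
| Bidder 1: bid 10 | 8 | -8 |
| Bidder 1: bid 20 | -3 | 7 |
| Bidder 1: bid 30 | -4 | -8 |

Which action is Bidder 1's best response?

E[bid 10] = 0.6·(-8) + 0.4·(8) = -1.6
E[bid 20] = 0.6·(7) + 0.4·(-3) = 3
E[bid 30] = 0.6·(-8) + 0.4·(-4) = -6.4
Best response: bid 20 (3 is the largest).

bid 20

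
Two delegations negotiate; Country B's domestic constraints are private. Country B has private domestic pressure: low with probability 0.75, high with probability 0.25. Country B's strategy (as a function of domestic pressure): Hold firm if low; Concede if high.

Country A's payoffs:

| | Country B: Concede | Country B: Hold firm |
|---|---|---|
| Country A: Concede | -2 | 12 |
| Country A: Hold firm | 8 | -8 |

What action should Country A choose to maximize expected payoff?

Compute Country A's expected payoff for each action, taking the expectation over Country B's type.
E[Concede] = 0.75·(12) + 0.25·(-2) = 8.5
E[Hold firm] = 0.75·(-8) + 0.25·(8) = -4
Best response: Concede (8.5 is the largest).

Concede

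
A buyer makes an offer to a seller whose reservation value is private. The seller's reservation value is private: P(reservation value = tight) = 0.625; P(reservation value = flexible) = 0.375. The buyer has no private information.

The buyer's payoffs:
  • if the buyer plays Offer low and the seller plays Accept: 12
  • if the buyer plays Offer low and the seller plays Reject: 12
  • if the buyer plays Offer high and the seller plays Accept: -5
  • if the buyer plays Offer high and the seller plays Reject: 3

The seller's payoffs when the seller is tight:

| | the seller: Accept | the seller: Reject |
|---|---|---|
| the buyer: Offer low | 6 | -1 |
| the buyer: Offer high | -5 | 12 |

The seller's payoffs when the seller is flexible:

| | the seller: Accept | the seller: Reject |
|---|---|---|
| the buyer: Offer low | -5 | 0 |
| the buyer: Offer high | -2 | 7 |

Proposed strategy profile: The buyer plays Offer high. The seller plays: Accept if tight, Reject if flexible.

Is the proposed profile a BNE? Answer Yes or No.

A profile is a BNE iff every type of every player is best-responding given beliefs about the other side.
The buyer plays Offer high: E[Offer high] = 0.625·(-5) + 0.375·(3) = -2; E[Offer low] = 12. Not best-responding. ✗
The seller (reservation value tight), facing Offer high: Accept gives -5, Reject gives 12. Proposed Accept is not best — profitable deviation exists. ✗
The seller (reservation value flexible), facing Offer high: Accept gives -2, Reject gives 7. Proposed Reject is best. ✓

No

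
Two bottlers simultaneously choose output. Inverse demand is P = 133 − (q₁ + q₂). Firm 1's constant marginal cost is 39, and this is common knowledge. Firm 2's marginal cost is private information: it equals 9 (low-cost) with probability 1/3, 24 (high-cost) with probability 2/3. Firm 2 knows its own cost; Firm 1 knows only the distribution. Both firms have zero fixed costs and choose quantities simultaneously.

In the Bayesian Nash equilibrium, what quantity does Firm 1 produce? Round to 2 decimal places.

Type-c best response for Firm 2: q₂(c) = (133 − c)/2 − q₁/2.
Firm 1 maximizes expected profit; its first-order condition is 133 − 2q₁ − E[q₂] − 39 = 0.
Substituting E[q₂] and solving: E[c₂] = 19, so q₁ = (133 − 2·39 + 19)/3 = 24.6667.

24.67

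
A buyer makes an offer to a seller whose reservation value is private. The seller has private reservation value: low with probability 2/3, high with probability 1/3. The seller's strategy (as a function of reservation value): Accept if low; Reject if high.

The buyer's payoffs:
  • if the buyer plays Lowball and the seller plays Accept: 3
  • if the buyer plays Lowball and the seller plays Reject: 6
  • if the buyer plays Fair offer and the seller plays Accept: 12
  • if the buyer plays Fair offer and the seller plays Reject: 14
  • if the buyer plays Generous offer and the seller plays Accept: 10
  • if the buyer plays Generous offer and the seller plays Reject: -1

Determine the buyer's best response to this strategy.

Fair offer

Compute the buyer's expected payoff for each action, taking the expectation over the seller's type.
E[Lowball] = 2/3·(3) + 1/3·(6) = 4
E[Fair offer] = 2/3·(12) + 1/3·(14) = 38/3
E[Generous offer] = 2/3·(10) + 1/3·(-1) = 19/3
Best response: Fair offer (38/3 is the largest).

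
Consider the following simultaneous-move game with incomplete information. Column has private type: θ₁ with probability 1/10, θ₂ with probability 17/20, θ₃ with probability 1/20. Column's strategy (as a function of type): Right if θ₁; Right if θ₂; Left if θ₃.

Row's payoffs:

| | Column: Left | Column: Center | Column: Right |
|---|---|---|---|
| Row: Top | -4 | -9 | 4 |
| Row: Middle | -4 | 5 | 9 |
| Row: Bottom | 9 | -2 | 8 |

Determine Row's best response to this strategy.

E[Top] = 1/10·(4) + 17/20·(4) + 1/20·(-4) = 18/5
E[Middle] = 1/10·(9) + 17/20·(9) + 1/20·(-4) = 167/20
E[Bottom] = 1/10·(8) + 17/20·(8) + 1/20·(9) = 161/20
Best response: Middle (167/20 is the largest).

Middle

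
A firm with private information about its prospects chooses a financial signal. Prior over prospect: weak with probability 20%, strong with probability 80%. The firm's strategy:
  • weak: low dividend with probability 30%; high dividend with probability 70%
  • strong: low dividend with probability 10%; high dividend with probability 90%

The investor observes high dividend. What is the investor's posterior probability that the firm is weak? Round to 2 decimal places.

P(high dividend) = 0.2·0.7 + 0.8·0.9 = 0.86
P(weak | high dividend) = (0.2·0.7) / 0.86 = 0.14 / 0.86 = 0.162791

0.16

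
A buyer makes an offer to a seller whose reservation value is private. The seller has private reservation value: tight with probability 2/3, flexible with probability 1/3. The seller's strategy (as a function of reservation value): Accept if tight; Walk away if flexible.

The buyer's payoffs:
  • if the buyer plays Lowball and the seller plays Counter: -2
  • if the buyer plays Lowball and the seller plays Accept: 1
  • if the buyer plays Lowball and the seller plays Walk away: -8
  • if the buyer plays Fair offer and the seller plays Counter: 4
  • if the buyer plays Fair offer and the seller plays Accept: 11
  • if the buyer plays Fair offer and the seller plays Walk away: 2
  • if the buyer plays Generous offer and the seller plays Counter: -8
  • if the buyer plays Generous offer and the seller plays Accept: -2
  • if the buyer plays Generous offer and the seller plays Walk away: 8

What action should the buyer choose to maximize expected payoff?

Compute the buyer's expected payoff for each action, taking the expectation over the seller's type.
E[Lowball] = 2/3·(1) + 1/3·(-8) = -2
E[Fair offer] = 2/3·(11) + 1/3·(2) = 8
E[Generous offer] = 2/3·(-2) + 1/3·(8) = 4/3
Best response: Fair offer (8 is the largest).

Fair offer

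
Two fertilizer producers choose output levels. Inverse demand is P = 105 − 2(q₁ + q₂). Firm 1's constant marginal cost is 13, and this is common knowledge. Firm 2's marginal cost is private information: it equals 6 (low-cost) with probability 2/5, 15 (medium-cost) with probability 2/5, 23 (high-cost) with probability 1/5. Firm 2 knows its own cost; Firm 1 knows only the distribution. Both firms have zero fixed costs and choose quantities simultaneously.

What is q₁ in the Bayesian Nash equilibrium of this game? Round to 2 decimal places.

Type-c best response for Firm 2: q₂(c) = (105 − c)/4 − q₁/2.
Firm 1 maximizes expected profit; its first-order condition is 105 − 4q₁ − 2E[q₂] − 13 = 0.
Substituting E[q₂] and solving: E[c₂] = 13, so q₁ = (105 − 2·13 + 13)/6 = 15.3333.

15.33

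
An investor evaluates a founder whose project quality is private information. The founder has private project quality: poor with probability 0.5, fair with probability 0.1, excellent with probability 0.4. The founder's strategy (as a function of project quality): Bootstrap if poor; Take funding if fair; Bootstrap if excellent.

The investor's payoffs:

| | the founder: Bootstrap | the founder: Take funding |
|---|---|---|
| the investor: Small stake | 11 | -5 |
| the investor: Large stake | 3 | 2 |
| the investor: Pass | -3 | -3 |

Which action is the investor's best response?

Small stake

Compute the investor's expected payoff for each action, taking the expectation over the founder's type.
E[Small stake] = 0.5·(11) + 0.1·(-5) + 0.4·(11) = 9.4
E[Large stake] = 0.5·(3) + 0.1·(2) + 0.4·(3) = 2.9
E[Pass] = 0.5·(-3) + 0.1·(-3) + 0.4·(-3) = -3
Best response: Small stake (9.4 is the largest).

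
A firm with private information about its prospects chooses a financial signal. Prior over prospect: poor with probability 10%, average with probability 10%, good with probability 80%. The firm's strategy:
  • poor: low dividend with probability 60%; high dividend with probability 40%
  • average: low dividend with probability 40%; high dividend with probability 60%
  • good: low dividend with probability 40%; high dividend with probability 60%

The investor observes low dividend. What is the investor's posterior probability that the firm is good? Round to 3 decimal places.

Apply Bayes' rule using the sender's strategy as the likelihood.
P(low dividend) = 0.1·0.6 + 0.1·0.4 + 0.8·0.4 = 0.42
P(good | low dividend) = (0.8·0.4) / 0.42 = 0.32 / 0.42 = 0.761905

0.762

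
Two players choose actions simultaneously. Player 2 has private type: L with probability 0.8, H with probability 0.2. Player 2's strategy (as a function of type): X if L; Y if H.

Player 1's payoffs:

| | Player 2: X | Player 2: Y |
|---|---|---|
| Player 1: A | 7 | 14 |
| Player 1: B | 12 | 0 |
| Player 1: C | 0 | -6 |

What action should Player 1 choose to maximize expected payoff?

B

Compute Player 1's expected payoff for each action, taking the expectation over Player 2's type.
E[A] = 0.8·(7) + 0.2·(14) = 8.4
E[B] = 0.8·(12) + 0.2·(0) = 9.6
E[C] = 0.8·(0) + 0.2·(-6) = -1.2
Best response: B (9.6 is the largest).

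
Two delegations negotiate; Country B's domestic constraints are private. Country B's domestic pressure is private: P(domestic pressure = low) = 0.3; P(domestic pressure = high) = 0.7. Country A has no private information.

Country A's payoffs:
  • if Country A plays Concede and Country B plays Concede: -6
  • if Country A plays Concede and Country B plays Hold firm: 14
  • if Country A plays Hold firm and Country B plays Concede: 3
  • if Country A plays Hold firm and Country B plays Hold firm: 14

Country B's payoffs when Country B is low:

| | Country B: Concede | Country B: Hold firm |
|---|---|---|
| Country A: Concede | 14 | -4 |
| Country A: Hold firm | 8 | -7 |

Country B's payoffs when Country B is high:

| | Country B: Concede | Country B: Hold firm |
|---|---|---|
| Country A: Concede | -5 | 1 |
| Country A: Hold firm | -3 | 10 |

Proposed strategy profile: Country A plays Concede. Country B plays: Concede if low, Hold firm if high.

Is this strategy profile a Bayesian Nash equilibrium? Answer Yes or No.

No

A profile is a BNE iff every type of every player is best-responding given beliefs about the other side.
Country A plays Concede: E[Concede] = 0.3·(-6) + 0.7·(14) = 8; E[Hold firm] = 10.7. Not best-responding. ✗
Country B (domestic pressure low), facing Concede: Concede gives 14, Hold firm gives -4. Proposed Concede is best. ✓
Country B (domestic pressure high), facing Concede: Concede gives -5, Hold firm gives 1. Proposed Hold firm is best. ✓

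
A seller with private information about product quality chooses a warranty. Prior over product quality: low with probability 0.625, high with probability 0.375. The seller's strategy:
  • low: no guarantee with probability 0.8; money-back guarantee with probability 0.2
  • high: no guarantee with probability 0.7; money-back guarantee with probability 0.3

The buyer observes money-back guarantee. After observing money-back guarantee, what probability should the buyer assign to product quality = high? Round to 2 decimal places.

P(money-back guarantee) = 0.625·0.2 + 0.375·0.3 = 0.2375
P(high | money-back guarantee) = (0.375·0.3) / 0.2375 = 0.1125 / 0.2375 = 0.473684

0.47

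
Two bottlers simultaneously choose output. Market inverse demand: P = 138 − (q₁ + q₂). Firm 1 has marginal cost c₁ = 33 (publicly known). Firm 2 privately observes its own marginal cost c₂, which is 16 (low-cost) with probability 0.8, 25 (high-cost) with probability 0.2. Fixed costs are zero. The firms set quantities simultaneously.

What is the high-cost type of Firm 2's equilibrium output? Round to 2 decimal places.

Each type of Firm 2 best-responds to q₁; Firm 1 best-responds to the expected q₂ over Firm 2's types.
Firm 2 with cost c maximizes (138 − (q₁+q₂) − c)·q₂, giving q₂(c) = (138 − c − q₁)/2.
E[c₂] = 0.8·16 + 0.2·25 = 17.8
Firm 1's FOC against E[q₂] yields q₁ = (138 − 2·33 + E[c₂])/3 = (138 − 66 + 17.8)/3 = 29.9333.
q₂(high-cost) = (138 − 25 − 29.9333)/2 = 41.5333.

41.53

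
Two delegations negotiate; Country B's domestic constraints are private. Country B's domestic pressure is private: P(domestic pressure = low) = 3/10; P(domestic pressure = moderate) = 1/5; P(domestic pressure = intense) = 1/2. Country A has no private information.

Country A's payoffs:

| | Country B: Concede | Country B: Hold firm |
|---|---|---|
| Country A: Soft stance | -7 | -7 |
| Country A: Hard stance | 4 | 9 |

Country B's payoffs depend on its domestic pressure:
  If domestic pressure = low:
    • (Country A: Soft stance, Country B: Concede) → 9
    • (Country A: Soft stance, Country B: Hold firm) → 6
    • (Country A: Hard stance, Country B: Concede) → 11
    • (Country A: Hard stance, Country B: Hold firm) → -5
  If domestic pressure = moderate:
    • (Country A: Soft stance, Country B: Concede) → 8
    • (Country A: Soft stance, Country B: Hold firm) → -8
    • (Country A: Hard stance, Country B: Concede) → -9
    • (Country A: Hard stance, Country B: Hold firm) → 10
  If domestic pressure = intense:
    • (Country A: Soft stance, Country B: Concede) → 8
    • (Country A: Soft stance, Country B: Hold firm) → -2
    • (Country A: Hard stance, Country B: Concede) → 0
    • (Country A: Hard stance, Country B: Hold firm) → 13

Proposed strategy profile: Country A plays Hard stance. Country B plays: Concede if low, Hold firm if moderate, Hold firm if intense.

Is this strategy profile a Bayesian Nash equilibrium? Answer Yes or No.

Yes

Country A plays Hard stance: E[Hard stance] = 3/10·(4) + 1/5·(9) + 1/2·(9) = 15/2; E[Soft stance] = -7. Best-responding. ✓
Country B (domestic pressure low), facing Hard stance: Concede gives 11, Hold firm gives -5. Proposed Concede is best. ✓
Country B (domestic pressure moderate), facing Hard stance: Concede gives -9, Hold firm gives 10. Proposed Hold firm is best. ✓
Country B (domestic pressure intense), facing Hard stance: Concede gives 0, Hold firm gives 13. Proposed Hold firm is best. ✓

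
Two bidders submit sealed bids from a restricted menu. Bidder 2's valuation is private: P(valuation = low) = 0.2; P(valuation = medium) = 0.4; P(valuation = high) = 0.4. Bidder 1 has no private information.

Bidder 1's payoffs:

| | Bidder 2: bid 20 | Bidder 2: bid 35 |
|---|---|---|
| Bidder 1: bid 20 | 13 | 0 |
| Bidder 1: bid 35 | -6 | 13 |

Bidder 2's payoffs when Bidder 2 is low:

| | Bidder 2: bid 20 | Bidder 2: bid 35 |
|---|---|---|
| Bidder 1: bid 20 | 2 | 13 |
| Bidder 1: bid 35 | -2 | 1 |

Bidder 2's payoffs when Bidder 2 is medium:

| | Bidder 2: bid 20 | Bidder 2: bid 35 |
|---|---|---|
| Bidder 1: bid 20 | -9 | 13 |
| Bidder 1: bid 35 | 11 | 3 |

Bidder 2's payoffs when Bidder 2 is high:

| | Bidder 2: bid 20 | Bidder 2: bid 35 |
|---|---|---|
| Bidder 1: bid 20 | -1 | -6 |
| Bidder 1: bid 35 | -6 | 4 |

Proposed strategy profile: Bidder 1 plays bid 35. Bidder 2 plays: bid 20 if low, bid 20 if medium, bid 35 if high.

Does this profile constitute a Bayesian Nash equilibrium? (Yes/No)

Bidder 1 plays bid 35: E[bid 35] = 0.2·(-6) + 0.4·(-6) + 0.4·(13) = 1.6; E[bid 20] = 7.8. Not best-responding. ✗
Bidder 2 (valuation low), facing bid 35: bid 20 gives -2, bid 35 gives 1. Proposed bid 20 is not best — profitable deviation exists. ✗
Bidder 2 (valuation medium), facing bid 35: bid 20 gives 11, bid 35 gives 3. Proposed bid 20 is best. ✓
Bidder 2 (valuation high), facing bid 35: bid 20 gives -6, bid 35 gives 4. Proposed bid 35 is best. ✓

No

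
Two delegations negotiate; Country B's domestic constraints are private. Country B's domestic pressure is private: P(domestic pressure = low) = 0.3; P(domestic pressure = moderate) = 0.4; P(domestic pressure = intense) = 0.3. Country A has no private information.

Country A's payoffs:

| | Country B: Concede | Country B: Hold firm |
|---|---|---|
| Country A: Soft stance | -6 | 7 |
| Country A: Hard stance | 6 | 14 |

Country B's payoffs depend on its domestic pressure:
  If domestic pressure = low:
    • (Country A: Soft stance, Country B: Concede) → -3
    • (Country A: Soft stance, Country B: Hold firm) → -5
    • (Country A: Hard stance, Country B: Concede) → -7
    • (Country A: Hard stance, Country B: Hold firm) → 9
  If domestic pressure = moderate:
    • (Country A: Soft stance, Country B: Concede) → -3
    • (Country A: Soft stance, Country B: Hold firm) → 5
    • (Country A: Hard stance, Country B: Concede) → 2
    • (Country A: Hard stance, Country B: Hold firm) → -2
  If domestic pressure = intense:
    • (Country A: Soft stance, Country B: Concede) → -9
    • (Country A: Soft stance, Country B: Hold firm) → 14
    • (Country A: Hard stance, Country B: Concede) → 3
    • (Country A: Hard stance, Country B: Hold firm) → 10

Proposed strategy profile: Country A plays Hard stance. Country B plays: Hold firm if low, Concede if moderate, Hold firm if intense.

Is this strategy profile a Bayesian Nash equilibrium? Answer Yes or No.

A profile is a BNE iff every type of every player is best-responding given beliefs about the other side.
Country A plays Hard stance: E[Hard stance] = 0.3·(14) + 0.4·(6) + 0.3·(14) = 10.8; E[Soft stance] = 1.8. Best-responding. ✓
Country B (domestic pressure low), facing Hard stance: Concede gives -7, Hold firm gives 9. Proposed Hold firm is best. ✓
Country B (domestic pressure moderate), facing Hard stance: Concede gives 2, Hold firm gives -2. Proposed Concede is best. ✓
Country B (domestic pressure intense), facing Hard stance: Concede gives 3, Hold firm gives 10. Proposed Hold firm is best. ✓

Yes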